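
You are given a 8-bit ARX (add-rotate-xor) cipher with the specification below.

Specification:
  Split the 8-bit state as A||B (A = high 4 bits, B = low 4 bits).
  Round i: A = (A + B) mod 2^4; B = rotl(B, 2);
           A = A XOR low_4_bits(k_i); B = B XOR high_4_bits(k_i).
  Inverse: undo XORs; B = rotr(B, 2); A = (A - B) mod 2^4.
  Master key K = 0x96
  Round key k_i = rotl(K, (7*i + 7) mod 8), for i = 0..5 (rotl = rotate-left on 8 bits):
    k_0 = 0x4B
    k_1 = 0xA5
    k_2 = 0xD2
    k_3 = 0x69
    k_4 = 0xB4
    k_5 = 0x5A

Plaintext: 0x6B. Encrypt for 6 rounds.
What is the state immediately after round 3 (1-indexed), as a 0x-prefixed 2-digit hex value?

0x3D

s_0 = plaintext = 0x6B
s_1 = Round(s_0, k_0) = 0xAA
s_2 = Round(s_1, k_1) = 0x10
s_3 = Round(s_2, k_2) = 0x3D
s_4 = Round(s_3, k_3) = 0x91
s_5 = Round(s_4, k_4) = 0xEF
s_6 = Round(s_5, k_5) = 0x7A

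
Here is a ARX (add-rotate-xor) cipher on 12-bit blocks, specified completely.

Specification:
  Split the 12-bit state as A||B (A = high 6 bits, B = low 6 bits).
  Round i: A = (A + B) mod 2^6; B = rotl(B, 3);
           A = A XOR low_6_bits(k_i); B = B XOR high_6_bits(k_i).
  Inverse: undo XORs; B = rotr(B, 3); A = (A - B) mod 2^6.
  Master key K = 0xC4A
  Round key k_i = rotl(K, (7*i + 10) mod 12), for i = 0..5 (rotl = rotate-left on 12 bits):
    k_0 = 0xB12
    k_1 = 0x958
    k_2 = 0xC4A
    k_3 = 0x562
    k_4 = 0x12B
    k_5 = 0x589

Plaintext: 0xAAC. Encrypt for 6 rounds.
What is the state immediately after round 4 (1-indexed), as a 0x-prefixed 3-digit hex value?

s_0 = plaintext = 0xAAC
s_1 = Round(s_0, k_0) = 0x109
s_2 = Round(s_1, k_1) = 0x56C
s_3 = Round(s_2, k_2) = 0x2D4
s_4 = Round(s_3, k_3) = 0xF77
s_5 = Round(s_4, k_4) = 0x7FA
s_6 = Round(s_5, k_5) = 0x401

0xF77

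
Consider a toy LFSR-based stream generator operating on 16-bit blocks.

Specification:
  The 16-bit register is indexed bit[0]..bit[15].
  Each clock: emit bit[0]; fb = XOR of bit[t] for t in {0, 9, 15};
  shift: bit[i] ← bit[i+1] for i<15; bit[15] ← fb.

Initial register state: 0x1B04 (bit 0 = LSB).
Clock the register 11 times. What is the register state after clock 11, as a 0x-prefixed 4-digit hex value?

reg_0 = 0x1B04
clock 1: out=0, reg = 0x8D82
clock 2: out=0, reg = 0xC6C1
clock 3: out=1, reg = 0xE360
clock 4: out=0, reg = 0x71B0
clock 5: out=0, reg = 0x38D8
clock 6: out=0, reg = 0x1C6C
clock 7: out=0, reg = 0x0E36
clock 8: out=0, reg = 0x871B
clock 9: out=1, reg = 0xC38D
clock 10: out=1, reg = 0xE1C6
clock 11: out=0, reg = 0xF0E3

0xF0E3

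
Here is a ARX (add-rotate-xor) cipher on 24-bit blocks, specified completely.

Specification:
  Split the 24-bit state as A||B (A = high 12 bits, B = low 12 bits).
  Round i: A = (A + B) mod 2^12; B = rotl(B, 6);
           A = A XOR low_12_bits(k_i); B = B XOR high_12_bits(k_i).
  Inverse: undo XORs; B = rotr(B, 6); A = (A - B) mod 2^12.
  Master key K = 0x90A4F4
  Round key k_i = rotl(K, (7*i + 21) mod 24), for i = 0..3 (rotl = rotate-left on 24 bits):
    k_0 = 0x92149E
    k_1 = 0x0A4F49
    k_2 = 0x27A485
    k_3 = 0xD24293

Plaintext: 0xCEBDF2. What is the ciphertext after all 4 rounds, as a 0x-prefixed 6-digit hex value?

s_0 = plaintext = 0xCEBDF2
s_1 = Round(s_0, k_0) = 0xE43596
s_2 = Round(s_1, k_1) = 0xC90532
s_3 = Round(s_2, k_2) = 0x547EEE
s_4 = Round(s_3, k_3) = 0x6A669F

0x6A669F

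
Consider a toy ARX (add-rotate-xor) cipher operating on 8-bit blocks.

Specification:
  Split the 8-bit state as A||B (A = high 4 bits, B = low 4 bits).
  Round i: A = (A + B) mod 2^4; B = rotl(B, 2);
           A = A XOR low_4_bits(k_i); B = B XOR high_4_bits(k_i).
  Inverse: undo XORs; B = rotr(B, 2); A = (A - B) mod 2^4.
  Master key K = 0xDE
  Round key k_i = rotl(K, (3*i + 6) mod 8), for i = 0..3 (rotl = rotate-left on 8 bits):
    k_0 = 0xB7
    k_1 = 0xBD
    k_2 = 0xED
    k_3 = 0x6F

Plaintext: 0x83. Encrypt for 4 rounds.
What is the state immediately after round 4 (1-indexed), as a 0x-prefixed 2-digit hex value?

s_0 = plaintext = 0x83
s_1 = Round(s_0, k_0) = 0xC7
s_2 = Round(s_1, k_1) = 0xE6
s_3 = Round(s_2, k_2) = 0x97
s_4 = Round(s_3, k_3) = 0xFB

0xFB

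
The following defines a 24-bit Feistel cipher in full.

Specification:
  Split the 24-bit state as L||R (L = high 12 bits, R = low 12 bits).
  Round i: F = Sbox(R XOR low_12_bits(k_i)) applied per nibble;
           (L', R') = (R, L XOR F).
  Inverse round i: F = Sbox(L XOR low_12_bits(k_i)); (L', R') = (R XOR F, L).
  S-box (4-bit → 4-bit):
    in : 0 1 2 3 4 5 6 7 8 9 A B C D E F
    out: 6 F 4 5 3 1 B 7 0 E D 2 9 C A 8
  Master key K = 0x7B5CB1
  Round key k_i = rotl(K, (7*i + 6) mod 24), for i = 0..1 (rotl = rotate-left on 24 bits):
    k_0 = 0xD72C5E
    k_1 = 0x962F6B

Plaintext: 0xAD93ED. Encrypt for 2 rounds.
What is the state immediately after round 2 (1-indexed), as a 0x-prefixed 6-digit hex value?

0x2FCF0A

s_0 = plaintext = 0xAD93ED
s_1 = Round(s_0, k_0) = 0x3ED2FC
s_2 = Round(s_1, k_1) = 0x2FCF0A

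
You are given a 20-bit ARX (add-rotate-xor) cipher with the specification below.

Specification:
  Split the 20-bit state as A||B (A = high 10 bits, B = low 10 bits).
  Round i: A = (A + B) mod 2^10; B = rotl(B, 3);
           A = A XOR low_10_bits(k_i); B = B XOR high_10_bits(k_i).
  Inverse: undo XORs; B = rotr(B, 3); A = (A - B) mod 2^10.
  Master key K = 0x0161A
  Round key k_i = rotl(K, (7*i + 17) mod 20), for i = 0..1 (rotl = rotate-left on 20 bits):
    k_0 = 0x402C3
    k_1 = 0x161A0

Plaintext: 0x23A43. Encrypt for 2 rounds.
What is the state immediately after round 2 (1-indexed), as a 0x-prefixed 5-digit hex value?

0xA38BE

s_0 = plaintext = 0x23A43
s_1 = Round(s_0, k_0) = 0x04B1C
s_2 = Round(s_1, k_1) = 0xA38BE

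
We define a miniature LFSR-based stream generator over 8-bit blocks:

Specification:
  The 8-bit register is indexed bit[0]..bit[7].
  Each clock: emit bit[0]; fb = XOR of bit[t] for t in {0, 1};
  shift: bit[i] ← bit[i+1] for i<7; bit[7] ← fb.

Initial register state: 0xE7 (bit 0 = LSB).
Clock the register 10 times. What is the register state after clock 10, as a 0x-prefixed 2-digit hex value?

0xA5

reg_0 = 0xE7
clock 1: out=1, reg = 0x73
clock 2: out=1, reg = 0x39
clock 3: out=1, reg = 0x9C
clock 4: out=0, reg = 0x4E
clock 5: out=0, reg = 0xA7
clock 6: out=1, reg = 0x53
clock 7: out=1, reg = 0x29
clock 8: out=1, reg = 0x94
clock 9: out=0, reg = 0x4A
clock 10: out=0, reg = 0xA5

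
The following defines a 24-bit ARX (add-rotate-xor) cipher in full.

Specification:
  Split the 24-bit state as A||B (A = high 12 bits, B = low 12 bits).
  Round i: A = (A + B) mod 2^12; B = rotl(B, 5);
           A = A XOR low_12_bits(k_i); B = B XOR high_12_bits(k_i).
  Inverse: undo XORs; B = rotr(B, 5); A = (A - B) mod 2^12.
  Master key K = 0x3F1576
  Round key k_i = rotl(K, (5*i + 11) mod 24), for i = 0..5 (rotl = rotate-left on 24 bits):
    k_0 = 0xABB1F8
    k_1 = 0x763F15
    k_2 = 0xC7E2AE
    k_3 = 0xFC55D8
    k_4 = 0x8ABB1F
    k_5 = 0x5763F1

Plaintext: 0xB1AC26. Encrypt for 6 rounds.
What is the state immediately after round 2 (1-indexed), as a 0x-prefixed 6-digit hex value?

0xA0EB1F

s_0 = plaintext = 0xB1AC26
s_1 = Round(s_0, k_0) = 0x6B8E63
s_2 = Round(s_1, k_1) = 0xA0EB1F
s_3 = Round(s_2, k_2) = 0x783F88
s_4 = Round(s_3, k_3) = 0x2D3EDA
s_5 = Round(s_4, k_4) = 0xAB23F6
s_6 = Round(s_5, k_5) = 0xD59BB1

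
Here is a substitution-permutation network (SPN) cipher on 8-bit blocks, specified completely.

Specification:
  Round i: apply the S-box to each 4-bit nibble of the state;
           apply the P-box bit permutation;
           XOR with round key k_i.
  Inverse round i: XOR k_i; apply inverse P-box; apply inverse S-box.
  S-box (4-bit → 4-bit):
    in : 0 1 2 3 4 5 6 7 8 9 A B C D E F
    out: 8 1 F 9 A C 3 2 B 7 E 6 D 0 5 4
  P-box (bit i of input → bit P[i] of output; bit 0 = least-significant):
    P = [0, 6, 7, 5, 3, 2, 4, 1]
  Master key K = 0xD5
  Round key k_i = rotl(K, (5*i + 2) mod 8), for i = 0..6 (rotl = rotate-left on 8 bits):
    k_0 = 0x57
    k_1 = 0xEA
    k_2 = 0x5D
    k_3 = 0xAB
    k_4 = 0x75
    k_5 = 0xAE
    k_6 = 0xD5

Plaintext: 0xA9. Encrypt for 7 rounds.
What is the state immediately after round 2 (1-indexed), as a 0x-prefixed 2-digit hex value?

s_0 = plaintext = 0xA9
s_1 = Round(s_0, k_0) = 0x80
s_2 = Round(s_1, k_1) = 0xC4
s_3 = Round(s_2, k_2) = 0x27
s_4 = Round(s_3, k_3) = 0xF5
s_5 = Round(s_4, k_4) = 0xC5
s_6 = Round(s_5, k_5) = 0x14
s_7 = Round(s_6, k_6) = 0xBD

0xC4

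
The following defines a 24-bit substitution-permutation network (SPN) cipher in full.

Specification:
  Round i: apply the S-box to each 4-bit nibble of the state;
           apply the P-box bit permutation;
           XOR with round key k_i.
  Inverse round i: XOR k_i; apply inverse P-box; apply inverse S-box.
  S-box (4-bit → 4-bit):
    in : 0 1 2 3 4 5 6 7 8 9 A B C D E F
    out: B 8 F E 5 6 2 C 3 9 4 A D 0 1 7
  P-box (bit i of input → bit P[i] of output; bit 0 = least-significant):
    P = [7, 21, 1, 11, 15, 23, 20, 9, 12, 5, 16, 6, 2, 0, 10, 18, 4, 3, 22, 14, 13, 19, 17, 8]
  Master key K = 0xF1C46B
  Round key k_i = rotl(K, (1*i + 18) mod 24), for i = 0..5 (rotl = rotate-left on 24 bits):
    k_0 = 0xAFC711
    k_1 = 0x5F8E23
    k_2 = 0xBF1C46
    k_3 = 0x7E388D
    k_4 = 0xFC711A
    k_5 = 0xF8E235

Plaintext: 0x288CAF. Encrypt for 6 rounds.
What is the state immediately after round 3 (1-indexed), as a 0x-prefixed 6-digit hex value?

0xD3AB1B

s_0 = plaintext = 0x288CAF
s_1 = Round(s_0, k_0) = 0x94F6CE
s_2 = Round(s_1, k_1) = 0x0F2996
s_3 = Round(s_2, k_2) = 0xD3AB1B
s_4 = Round(s_3, k_3) = 0x1E76E5
s_5 = Round(s_4, k_4) = 0xD8F428
s_6 = Round(s_5, k_5) = 0x4974A8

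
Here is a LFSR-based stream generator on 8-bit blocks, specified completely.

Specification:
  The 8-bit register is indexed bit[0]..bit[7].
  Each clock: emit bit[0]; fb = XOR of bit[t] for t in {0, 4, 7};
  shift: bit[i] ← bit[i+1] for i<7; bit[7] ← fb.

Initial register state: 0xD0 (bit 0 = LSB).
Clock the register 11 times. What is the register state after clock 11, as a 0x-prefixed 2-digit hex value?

reg_0 = 0xD0
clock 1: out=0, reg = 0x68
clock 2: out=0, reg = 0x34
clock 3: out=0, reg = 0x9A
clock 4: out=0, reg = 0x4D
clock 5: out=1, reg = 0xA6
clock 6: out=0, reg = 0xD3
clock 7: out=1, reg = 0xE9
clock 8: out=1, reg = 0x74
clock 9: out=0, reg = 0xBA
clock 10: out=0, reg = 0x5D
clock 11: out=1, reg = 0x2E

0x2E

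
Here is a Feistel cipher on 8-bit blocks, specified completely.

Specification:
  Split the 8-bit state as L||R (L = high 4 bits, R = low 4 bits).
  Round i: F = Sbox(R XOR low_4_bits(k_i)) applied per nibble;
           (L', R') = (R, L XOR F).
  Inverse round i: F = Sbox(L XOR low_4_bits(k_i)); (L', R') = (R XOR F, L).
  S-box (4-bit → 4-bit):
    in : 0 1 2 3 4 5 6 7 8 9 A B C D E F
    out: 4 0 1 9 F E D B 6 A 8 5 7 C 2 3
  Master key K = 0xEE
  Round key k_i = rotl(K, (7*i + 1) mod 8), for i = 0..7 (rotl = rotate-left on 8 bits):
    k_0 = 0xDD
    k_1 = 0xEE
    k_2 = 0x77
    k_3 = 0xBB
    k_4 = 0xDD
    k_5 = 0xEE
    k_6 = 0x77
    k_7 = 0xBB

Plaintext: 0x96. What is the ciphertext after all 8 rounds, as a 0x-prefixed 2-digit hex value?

s_0 = plaintext = 0x96
s_1 = Round(s_0, k_0) = 0x6C
s_2 = Round(s_1, k_1) = 0xC7
s_3 = Round(s_2, k_2) = 0x78
s_4 = Round(s_3, k_3) = 0x8E
s_5 = Round(s_4, k_4) = 0xE1
s_6 = Round(s_5, k_5) = 0x1D
s_7 = Round(s_6, k_6) = 0xD9
s_8 = Round(s_7, k_7) = 0x9C

0x9C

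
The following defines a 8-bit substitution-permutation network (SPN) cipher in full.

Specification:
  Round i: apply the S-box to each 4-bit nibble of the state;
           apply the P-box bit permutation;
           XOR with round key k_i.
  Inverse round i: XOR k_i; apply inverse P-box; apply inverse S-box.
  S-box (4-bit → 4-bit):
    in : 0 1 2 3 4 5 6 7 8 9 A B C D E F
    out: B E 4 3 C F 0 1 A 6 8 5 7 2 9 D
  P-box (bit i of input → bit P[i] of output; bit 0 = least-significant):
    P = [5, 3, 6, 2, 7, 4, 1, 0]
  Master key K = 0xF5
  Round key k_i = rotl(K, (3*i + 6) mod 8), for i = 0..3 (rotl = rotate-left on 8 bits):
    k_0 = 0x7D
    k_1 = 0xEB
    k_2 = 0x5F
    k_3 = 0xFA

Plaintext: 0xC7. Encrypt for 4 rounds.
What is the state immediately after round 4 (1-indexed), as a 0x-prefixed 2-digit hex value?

s_0 = plaintext = 0xC7
s_1 = Round(s_0, k_0) = 0xCF
s_2 = Round(s_1, k_1) = 0x1D
s_3 = Round(s_2, k_2) = 0x44
s_4 = Round(s_3, k_3) = 0xBD

0xBD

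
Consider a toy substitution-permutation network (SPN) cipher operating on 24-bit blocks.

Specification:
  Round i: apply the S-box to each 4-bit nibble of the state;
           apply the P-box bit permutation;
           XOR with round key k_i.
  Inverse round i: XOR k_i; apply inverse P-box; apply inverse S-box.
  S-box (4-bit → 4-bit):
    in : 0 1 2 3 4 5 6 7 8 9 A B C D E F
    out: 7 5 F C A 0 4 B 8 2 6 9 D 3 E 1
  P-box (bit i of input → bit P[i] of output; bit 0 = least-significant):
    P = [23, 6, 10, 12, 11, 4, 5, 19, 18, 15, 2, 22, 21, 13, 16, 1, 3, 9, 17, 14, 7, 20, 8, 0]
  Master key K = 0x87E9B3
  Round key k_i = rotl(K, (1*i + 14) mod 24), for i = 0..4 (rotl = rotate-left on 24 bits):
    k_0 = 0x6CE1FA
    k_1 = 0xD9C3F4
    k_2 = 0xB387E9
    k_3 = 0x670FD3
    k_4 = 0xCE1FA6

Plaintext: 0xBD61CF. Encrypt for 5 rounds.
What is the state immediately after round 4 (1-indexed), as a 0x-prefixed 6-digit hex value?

s_0 = plaintext = 0xBD61CF
s_1 = Round(s_0, k_0) = 0xE1EB57
s_2 = Round(s_1, k_1) = 0x0EF2BF
s_3 = Round(s_2, k_2) = 0x4D4C6D
s_4 = Round(s_3, k_3) = 0xB32DBC
s_5 = Round(s_4, k_4) = 0x61E325

0xB32DBC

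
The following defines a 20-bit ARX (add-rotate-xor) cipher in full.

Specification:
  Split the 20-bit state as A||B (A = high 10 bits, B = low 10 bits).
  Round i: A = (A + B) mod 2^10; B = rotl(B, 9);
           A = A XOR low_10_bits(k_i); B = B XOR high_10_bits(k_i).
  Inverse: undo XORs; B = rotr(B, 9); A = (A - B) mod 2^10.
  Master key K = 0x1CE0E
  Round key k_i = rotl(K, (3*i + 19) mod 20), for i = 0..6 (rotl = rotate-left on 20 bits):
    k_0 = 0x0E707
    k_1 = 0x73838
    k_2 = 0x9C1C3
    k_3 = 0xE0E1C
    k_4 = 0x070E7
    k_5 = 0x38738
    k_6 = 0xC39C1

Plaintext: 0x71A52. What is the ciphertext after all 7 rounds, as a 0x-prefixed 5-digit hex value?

0xCDC64

s_0 = plaintext = 0x71A52
s_1 = Round(s_0, k_0) = 0xC7D10
s_2 = Round(s_1, k_1) = 0x05D46
s_3 = Round(s_2, k_2) = 0x27AD3
s_4 = Round(s_3, k_3) = 0x5B4EA
s_5 = Round(s_4, k_4) = 0xAC069
s_6 = Round(s_5, k_5) = 0x086D5
s_7 = Round(s_6, k_6) = 0xCDC64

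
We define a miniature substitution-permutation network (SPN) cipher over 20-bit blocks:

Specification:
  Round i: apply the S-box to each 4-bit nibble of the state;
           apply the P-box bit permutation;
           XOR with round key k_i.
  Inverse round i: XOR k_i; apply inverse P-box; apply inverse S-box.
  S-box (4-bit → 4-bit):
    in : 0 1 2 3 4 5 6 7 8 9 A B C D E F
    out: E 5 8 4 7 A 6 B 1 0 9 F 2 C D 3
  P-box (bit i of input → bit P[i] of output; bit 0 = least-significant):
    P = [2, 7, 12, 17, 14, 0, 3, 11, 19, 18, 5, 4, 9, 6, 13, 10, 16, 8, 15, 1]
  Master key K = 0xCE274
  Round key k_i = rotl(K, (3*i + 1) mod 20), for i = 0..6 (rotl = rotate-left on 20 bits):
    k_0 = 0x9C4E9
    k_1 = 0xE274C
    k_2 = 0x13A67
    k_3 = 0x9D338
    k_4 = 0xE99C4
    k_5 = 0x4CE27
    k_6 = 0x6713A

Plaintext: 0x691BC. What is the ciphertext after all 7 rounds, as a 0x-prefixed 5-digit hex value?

0x13BFA

s_0 = plaintext = 0x691BC
s_1 = Round(s_0, k_0) = 0x10D40
s_2 = Round(s_1, k_1) = 0xDD3B5
s_3 = Round(s_2, k_2) = 0x3D6CC
s_4 = Round(s_3, k_3) = 0xD7799
s_5 = Round(s_4, k_4) = 0x21F96
s_6 = Round(s_5, k_5) = 0x8FCA5
s_7 = Round(s_6, k_6) = 0x13BFA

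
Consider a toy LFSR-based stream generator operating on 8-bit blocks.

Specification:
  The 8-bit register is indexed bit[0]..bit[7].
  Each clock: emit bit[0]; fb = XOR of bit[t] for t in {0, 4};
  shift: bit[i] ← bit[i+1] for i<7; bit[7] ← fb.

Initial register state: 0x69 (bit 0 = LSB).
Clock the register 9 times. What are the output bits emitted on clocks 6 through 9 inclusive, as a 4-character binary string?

1101

reg_0 = 0x69
clock 1: out=1, reg = 0xB4
clock 2: out=0, reg = 0xDA
clock 3: out=0, reg = 0xED
clock 4: out=1, reg = 0xF6
clock 5: out=0, reg = 0xFB
clock 6: out=1, reg = 0x7D
clock 7: out=1, reg = 0x3E
clock 8: out=0, reg = 0x9F
clock 9: out=1, reg = 0x4F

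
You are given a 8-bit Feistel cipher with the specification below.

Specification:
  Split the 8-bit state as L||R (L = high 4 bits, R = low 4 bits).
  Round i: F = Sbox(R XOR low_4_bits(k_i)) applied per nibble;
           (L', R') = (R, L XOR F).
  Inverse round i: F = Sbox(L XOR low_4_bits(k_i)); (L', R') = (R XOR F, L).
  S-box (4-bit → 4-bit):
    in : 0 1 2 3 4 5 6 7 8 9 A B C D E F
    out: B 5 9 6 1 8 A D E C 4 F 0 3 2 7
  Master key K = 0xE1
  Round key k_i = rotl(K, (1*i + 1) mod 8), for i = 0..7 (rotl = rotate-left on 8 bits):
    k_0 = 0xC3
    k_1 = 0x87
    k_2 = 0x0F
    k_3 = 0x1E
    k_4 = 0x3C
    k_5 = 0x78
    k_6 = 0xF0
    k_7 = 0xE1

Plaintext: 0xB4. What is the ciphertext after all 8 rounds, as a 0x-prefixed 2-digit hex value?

s_0 = plaintext = 0xB4
s_1 = Round(s_0, k_0) = 0x46
s_2 = Round(s_1, k_1) = 0x61
s_3 = Round(s_2, k_2) = 0x14
s_4 = Round(s_3, k_3) = 0x45
s_5 = Round(s_4, k_4) = 0x58
s_6 = Round(s_5, k_5) = 0x8E
s_7 = Round(s_6, k_6) = 0xEA
s_8 = Round(s_7, k_7) = 0xA1

0xA1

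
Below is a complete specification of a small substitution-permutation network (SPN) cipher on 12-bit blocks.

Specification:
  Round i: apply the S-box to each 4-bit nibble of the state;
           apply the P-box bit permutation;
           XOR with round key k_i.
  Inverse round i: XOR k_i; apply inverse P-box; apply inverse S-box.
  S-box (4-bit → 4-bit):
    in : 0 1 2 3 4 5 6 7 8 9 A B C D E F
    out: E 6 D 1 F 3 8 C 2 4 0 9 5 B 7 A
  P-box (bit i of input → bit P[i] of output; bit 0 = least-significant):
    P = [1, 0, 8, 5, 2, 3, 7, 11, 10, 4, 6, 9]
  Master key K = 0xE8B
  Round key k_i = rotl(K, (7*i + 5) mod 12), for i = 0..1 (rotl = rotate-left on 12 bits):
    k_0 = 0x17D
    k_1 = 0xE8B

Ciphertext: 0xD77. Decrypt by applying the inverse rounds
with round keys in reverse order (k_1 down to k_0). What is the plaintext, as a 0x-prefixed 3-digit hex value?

0x81C

s_0 = ciphertext = 0xD77
s_1 = InvRound(s_0, k_1) = 0x0E7
s_2 = InvRound(s_1, k_0) = 0x81C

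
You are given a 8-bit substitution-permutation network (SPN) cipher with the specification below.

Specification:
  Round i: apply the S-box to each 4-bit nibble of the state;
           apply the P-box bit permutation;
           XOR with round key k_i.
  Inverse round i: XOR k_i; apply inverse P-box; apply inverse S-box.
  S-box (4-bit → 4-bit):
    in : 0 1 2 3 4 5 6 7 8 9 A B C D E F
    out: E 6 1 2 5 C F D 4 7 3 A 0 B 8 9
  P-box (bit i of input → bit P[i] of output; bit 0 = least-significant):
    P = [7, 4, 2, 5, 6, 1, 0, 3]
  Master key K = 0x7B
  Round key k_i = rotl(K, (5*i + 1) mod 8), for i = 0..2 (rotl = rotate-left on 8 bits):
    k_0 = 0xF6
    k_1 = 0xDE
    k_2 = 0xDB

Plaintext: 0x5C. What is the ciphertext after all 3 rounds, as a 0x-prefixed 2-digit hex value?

0x6D

s_0 = plaintext = 0x5C
s_1 = Round(s_0, k_0) = 0xFF
s_2 = Round(s_1, k_1) = 0x36
s_3 = Round(s_2, k_2) = 0x6D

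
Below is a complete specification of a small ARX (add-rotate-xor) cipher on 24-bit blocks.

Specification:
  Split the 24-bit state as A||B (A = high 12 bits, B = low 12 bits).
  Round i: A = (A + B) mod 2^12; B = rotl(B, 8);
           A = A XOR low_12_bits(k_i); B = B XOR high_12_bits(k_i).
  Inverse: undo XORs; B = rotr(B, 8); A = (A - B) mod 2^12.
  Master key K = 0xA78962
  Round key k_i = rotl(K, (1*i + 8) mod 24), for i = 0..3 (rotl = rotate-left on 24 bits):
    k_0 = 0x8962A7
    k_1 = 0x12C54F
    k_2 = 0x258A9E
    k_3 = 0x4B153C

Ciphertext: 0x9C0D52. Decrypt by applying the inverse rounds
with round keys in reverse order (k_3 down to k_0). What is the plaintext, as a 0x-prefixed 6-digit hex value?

s_0 = ciphertext = 0x9C0D52
s_1 = InvRound(s_0, k_3) = 0xEC3E39
s_2 = InvRound(s_1, k_2) = 0xE4161C
s_3 = InvRound(s_2, k_1) = 0x807307
s_4 = InvRound(s_3, k_0) = 0x18591B

0x18591B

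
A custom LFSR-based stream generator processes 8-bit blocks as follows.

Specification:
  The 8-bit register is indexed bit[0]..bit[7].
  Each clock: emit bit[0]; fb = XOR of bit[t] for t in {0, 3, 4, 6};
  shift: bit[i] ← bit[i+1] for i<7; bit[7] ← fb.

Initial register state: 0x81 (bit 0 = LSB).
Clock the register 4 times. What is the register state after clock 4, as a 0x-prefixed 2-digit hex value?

0x78

reg_0 = 0x81
clock 1: out=1, reg = 0xC0
clock 2: out=0, reg = 0xE0
clock 3: out=0, reg = 0xF0
clock 4: out=0, reg = 0x78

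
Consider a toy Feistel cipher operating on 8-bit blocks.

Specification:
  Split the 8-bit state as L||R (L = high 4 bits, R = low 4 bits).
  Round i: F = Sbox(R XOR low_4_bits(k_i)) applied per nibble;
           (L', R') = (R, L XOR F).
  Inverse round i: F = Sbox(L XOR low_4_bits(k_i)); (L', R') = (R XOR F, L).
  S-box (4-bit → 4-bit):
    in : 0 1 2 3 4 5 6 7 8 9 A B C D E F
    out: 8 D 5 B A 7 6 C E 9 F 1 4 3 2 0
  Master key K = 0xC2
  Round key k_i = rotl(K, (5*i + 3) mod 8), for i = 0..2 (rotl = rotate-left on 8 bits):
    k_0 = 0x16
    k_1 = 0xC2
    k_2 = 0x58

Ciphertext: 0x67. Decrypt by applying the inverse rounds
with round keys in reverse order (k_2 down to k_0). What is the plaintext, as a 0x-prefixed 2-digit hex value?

0x1A

s_0 = ciphertext = 0x67
s_1 = InvRound(s_0, k_2) = 0x56
s_2 = InvRound(s_1, k_1) = 0xA5
s_3 = InvRound(s_2, k_0) = 0x1A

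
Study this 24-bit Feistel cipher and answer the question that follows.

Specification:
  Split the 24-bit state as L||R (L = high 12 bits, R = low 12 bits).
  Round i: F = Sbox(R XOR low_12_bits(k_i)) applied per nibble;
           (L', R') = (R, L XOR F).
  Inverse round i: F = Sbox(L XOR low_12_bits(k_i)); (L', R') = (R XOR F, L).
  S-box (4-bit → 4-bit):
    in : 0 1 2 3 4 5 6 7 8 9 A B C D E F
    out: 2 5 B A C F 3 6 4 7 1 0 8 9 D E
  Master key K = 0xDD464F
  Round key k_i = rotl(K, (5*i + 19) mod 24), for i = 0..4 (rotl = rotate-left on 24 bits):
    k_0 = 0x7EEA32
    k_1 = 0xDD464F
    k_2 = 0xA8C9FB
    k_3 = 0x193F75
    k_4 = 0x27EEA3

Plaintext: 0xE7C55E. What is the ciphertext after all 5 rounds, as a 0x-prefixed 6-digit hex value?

s_0 = plaintext = 0xE7C55E
s_1 = Round(s_0, k_0) = 0x55E044
s_2 = Round(s_1, k_1) = 0x04467E
s_3 = Round(s_2, k_2) = 0x67EE0B
s_4 = Round(s_3, k_3) = 0xE0B313
s_5 = Round(s_4, k_4) = 0x313709

0x313709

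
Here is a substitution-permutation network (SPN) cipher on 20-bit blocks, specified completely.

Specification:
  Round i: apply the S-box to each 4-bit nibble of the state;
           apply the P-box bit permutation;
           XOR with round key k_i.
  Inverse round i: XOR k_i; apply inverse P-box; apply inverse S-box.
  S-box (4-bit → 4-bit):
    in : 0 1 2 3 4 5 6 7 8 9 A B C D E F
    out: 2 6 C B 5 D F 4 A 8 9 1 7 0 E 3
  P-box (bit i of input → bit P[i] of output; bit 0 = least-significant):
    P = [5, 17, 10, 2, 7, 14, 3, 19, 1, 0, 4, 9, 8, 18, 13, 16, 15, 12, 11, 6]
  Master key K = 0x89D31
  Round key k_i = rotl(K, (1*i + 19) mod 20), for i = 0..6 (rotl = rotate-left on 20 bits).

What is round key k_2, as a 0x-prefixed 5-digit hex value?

K = 0x89D31
k_0 = rotl(K, (1*0+19) mod 20) = rotl(K, 19) = 0xC4E98
k_1 = rotl(K, (1*1+19) mod 20) = rotl(K, 0) = 0x89D31
k_2 = rotl(K, (1*2+19) mod 20) = rotl(K, 1) = 0x13A63

0x13A63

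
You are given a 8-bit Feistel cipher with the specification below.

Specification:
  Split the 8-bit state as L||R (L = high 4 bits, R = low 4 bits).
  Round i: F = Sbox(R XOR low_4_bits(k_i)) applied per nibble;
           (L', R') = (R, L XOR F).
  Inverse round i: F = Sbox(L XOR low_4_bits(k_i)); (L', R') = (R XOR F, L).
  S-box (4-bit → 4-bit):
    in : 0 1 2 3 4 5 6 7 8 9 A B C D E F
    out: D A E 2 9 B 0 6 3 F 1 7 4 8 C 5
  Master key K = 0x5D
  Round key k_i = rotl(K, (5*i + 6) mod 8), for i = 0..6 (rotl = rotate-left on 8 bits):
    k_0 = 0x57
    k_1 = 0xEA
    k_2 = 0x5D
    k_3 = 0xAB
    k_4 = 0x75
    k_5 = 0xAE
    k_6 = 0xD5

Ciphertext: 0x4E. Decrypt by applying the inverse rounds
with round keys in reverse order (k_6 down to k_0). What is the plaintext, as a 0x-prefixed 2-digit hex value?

0x59

s_0 = ciphertext = 0x4E
s_1 = InvRound(s_0, k_6) = 0x44
s_2 = InvRound(s_1, k_5) = 0x54
s_3 = InvRound(s_2, k_4) = 0x95
s_4 = InvRound(s_3, k_3) = 0xB9
s_5 = InvRound(s_4, k_2) = 0x9B
s_6 = InvRound(s_5, k_1) = 0x99
s_7 = InvRound(s_6, k_0) = 0x59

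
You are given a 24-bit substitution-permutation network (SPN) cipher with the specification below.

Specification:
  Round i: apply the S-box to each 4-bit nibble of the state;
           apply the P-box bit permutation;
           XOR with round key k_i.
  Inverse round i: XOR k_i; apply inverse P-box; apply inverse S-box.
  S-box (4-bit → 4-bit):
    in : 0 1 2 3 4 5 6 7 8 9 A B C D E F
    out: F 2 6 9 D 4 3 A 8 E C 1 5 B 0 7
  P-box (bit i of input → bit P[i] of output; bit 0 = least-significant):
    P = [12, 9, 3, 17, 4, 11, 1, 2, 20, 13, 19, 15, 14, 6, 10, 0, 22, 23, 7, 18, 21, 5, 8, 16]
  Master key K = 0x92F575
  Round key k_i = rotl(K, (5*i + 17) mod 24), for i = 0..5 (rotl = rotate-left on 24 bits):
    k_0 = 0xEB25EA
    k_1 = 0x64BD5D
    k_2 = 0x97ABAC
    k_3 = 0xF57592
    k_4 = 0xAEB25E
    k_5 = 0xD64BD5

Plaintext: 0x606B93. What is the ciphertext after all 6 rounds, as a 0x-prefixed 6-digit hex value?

s_0 = plaintext = 0x606B93
s_1 = Round(s_0, k_0) = 0x1D7D0C
s_2 = Round(s_1, k_1) = 0xB00522
s_3 = Round(s_2, k_2) = 0x7BE567
s_4 = Round(s_3, k_3) = 0xBE7FA2
s_5 = Round(s_4, k_4) = 0x969011
s_6 = Round(s_5, k_5) = 0x0FE4B4

0x0FE4B4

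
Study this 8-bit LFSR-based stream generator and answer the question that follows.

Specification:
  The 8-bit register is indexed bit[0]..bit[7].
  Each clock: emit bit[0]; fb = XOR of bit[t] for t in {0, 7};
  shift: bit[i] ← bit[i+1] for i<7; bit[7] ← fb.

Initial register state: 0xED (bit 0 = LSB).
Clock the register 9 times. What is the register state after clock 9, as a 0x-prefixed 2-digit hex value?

reg_0 = 0xED
clock 1: out=1, reg = 0x76
clock 2: out=0, reg = 0x3B
clock 3: out=1, reg = 0x9D
clock 4: out=1, reg = 0x4E
clock 5: out=0, reg = 0x27
clock 6: out=1, reg = 0x93
clock 7: out=1, reg = 0x49
clock 8: out=1, reg = 0xA4
clock 9: out=0, reg = 0xD2

0xD2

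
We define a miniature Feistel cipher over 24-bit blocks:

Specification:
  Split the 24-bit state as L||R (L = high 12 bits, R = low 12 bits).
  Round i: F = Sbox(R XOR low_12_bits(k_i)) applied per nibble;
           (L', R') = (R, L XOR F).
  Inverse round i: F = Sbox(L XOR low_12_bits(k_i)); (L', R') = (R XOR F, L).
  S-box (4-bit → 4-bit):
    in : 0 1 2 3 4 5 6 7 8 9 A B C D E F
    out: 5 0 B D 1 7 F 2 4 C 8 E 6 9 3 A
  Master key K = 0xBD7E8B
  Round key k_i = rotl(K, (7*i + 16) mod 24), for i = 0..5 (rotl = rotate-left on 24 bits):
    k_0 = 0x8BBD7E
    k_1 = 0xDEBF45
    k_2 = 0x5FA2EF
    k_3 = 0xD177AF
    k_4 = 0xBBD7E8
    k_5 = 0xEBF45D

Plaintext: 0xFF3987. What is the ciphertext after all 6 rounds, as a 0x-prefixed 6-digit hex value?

s_0 = plaintext = 0xFF3987
s_1 = Round(s_0, k_0) = 0x987E5F
s_2 = Round(s_1, k_1) = 0xE5F98F
s_3 = Round(s_2, k_2) = 0x98F0AA
s_4 = Round(s_3, k_3) = 0x0AABD8
s_5 = Round(s_4, k_4) = 0xBD867F
s_6 = Round(s_5, k_5) = 0x67F063

0x67F063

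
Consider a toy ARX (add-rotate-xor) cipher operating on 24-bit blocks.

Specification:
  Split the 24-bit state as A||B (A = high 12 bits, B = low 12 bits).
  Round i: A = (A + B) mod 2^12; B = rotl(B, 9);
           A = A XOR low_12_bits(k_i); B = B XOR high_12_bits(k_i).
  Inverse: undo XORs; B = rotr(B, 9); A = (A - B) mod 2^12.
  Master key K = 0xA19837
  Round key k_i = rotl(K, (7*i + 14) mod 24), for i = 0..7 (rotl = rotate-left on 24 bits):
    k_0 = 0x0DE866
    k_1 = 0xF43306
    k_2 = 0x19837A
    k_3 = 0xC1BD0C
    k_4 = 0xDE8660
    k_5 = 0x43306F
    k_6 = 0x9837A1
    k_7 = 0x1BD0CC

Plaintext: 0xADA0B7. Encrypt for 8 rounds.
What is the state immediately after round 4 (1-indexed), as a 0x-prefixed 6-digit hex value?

0xA78A92

s_0 = plaintext = 0xADA0B7
s_1 = Round(s_0, k_0) = 0x3F7EC8
s_2 = Round(s_1, k_1) = 0x1B9E9A
s_3 = Round(s_2, k_2) = 0x32944B
s_4 = Round(s_3, k_3) = 0xA78A92
s_5 = Round(s_4, k_4) = 0x36A8BA
s_6 = Round(s_5, k_5) = 0xC4B124
s_7 = Round(s_6, k_6) = 0xACE1A7
s_8 = Round(s_7, k_7) = 0xCB9F89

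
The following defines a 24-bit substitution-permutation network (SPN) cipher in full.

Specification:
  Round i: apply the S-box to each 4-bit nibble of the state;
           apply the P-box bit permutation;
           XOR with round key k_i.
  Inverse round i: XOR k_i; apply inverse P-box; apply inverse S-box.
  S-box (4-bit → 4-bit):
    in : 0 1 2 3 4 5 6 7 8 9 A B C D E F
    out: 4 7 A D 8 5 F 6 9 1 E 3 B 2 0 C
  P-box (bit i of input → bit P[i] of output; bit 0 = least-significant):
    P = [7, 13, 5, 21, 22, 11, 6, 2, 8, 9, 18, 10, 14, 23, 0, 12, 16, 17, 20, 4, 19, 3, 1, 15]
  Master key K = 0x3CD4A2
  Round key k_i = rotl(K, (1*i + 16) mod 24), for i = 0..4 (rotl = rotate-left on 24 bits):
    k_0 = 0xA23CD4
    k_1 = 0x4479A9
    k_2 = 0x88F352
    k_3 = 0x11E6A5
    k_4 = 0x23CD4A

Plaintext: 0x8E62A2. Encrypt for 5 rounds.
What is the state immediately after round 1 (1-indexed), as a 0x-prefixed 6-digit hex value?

s_0 = plaintext = 0x8E62A2
s_1 = Round(s_0, k_0) = 0x0AC291
s_2 = Round(s_1, k_1) = 0x960F1B
s_3 = Round(s_2, k_2) = 0xD7DF83
s_4 = Round(s_3, k_3) = 0xE7E209
s_5 = Round(s_4, k_4) = 0x31CB8A

0x0AC291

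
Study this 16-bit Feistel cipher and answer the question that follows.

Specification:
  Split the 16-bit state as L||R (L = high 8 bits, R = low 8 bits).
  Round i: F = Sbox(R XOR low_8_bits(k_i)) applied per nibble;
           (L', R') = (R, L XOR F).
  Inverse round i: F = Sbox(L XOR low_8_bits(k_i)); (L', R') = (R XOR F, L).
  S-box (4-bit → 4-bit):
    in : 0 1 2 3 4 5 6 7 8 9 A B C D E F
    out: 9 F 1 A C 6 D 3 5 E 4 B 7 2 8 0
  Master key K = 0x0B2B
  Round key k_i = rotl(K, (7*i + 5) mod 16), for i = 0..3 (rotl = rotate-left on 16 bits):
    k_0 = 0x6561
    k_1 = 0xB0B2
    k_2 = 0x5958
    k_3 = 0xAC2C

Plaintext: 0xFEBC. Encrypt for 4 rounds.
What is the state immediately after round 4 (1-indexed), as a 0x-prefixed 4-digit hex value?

0x7B07

s_0 = plaintext = 0xFEBC
s_1 = Round(s_0, k_0) = 0xBCDC
s_2 = Round(s_1, k_1) = 0xDC64
s_3 = Round(s_2, k_2) = 0x647B
s_4 = Round(s_3, k_3) = 0x7B07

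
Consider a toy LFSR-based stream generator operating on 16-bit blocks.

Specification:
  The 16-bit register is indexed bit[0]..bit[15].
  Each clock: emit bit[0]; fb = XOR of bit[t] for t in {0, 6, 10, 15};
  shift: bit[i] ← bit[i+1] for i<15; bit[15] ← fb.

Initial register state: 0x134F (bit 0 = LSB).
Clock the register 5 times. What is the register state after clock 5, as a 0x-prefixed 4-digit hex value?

reg_0 = 0x134F
clock 1: out=1, reg = 0x09A7
clock 2: out=1, reg = 0x84D3
clock 3: out=1, reg = 0x4269
clock 4: out=1, reg = 0x2134
clock 5: out=0, reg = 0x109A

0x109A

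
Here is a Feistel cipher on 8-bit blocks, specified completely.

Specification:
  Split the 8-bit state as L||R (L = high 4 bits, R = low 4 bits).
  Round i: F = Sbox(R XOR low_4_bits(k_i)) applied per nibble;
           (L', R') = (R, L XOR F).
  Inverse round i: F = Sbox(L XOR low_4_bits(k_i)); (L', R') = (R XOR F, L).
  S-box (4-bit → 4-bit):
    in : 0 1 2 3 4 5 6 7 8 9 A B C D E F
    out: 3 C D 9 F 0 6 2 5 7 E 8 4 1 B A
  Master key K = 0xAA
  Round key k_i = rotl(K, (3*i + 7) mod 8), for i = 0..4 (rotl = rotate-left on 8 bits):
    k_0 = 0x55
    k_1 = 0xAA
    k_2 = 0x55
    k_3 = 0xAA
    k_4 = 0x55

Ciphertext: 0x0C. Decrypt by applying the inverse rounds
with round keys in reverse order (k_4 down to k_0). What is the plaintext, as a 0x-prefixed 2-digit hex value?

s_0 = ciphertext = 0x0C
s_1 = InvRound(s_0, k_4) = 0xC0
s_2 = InvRound(s_1, k_3) = 0x6C
s_3 = InvRound(s_2, k_2) = 0x56
s_4 = InvRound(s_3, k_1) = 0xC5
s_5 = InvRound(s_4, k_0) = 0x2C

0x2C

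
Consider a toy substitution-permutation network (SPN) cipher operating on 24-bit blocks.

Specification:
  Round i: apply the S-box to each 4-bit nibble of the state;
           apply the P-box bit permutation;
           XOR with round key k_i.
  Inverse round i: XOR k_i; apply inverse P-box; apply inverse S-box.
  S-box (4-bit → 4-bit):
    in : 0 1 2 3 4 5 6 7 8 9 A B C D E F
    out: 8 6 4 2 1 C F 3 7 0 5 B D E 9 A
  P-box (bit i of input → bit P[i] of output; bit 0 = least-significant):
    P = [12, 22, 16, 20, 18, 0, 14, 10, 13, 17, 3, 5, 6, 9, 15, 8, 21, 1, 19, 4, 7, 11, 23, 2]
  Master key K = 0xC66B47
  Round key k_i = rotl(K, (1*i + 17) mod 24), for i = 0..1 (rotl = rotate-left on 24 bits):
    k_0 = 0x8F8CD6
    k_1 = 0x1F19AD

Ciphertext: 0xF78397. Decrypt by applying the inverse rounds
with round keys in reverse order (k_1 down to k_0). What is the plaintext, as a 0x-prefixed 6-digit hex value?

0x12C93C

s_0 = ciphertext = 0xF78397
s_1 = InvRound(s_0, k_1) = 0x161597
s_2 = InvRound(s_1, k_0) = 0x12C93C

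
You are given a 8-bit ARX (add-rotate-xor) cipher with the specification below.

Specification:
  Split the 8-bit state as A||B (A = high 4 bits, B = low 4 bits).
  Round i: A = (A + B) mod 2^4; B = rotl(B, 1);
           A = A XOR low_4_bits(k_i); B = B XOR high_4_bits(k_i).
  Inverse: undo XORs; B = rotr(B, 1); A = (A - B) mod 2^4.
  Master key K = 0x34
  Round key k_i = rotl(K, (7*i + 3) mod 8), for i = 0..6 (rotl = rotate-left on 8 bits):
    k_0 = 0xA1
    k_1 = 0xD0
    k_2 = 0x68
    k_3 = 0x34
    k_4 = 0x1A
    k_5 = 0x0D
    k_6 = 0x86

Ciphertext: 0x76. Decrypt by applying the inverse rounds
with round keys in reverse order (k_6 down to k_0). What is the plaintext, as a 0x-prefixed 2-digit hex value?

0xC8

s_0 = ciphertext = 0x76
s_1 = InvRound(s_0, k_6) = 0xA7
s_2 = InvRound(s_1, k_5) = 0xCB
s_3 = InvRound(s_2, k_4) = 0x15
s_4 = InvRound(s_3, k_3) = 0x23
s_5 = InvRound(s_4, k_2) = 0x0A
s_6 = InvRound(s_5, k_1) = 0x5B
s_7 = InvRound(s_6, k_0) = 0xC8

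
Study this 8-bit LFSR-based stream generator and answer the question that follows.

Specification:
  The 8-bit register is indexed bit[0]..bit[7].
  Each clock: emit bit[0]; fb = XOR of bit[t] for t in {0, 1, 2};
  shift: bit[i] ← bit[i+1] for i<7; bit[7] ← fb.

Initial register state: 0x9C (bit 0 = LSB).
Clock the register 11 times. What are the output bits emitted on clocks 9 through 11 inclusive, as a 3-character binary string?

reg_0 = 0x9C
clock 1: out=0, reg = 0xCE
clock 2: out=0, reg = 0x67
clock 3: out=1, reg = 0xB3
clock 4: out=1, reg = 0x59
clock 5: out=1, reg = 0xAC
clock 6: out=0, reg = 0xD6
clock 7: out=0, reg = 0x6B
clock 8: out=1, reg = 0x35
clock 9: out=1, reg = 0x1A
clock 10: out=0, reg = 0x8D
clock 11: out=1, reg = 0x46

101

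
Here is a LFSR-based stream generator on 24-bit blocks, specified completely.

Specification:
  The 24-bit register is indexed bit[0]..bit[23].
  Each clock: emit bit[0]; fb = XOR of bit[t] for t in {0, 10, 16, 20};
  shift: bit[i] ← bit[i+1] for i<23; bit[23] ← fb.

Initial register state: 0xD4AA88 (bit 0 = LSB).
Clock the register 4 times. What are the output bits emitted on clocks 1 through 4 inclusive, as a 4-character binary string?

reg_0 = 0xD4AA88
clock 1: out=0, reg = 0xEA5544
clock 2: out=0, reg = 0xF52AA2
clock 3: out=0, reg = 0x7A9551
clock 4: out=1, reg = 0xBD4AA8

0001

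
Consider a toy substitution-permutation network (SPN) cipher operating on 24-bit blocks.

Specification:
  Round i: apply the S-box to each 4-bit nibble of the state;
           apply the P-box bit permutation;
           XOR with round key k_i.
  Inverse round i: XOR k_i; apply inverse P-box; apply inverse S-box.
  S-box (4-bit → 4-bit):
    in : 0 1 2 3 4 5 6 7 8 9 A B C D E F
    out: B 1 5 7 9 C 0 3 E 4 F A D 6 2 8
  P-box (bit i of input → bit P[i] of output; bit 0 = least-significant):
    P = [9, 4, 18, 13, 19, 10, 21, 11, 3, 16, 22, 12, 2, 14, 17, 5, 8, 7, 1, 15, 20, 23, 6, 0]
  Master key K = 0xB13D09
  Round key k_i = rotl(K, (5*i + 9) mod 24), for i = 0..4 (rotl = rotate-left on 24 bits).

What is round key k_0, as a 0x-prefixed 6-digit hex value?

K = 0xB13D09
k_0 = rotl(K, (5*0+9) mod 24) = rotl(K, 9) = 0x7A1362

0x7A1362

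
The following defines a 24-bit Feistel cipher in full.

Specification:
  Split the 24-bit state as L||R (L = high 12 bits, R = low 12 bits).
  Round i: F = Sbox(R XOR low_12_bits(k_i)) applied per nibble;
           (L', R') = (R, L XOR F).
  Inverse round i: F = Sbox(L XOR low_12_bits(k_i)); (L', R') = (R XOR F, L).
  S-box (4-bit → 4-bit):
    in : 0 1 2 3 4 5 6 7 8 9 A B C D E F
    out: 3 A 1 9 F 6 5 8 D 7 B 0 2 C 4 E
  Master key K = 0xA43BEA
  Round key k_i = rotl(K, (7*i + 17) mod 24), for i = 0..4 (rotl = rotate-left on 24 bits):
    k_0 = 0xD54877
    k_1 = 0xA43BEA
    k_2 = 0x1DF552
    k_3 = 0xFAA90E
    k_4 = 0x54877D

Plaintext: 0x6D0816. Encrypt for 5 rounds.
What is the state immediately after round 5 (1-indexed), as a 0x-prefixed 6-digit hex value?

0xC57239

s_0 = plaintext = 0x6D0816
s_1 = Round(s_0, k_0) = 0x81658A
s_2 = Round(s_1, k_1) = 0x58AC45
s_3 = Round(s_2, k_2) = 0xC45222
s_4 = Round(s_3, k_3) = 0x222C57
s_5 = Round(s_4, k_4) = 0xC57239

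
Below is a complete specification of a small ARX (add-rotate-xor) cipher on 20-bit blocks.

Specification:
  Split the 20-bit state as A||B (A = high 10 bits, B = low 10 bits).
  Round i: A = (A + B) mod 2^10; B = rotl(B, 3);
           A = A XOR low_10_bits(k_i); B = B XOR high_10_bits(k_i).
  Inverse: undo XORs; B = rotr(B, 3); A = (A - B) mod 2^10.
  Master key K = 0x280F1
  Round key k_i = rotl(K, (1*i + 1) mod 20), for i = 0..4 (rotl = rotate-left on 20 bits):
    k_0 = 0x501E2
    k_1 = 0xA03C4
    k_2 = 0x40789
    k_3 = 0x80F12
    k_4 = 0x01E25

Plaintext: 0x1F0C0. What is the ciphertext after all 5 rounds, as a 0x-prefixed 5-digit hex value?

s_0 = plaintext = 0x1F0C0
s_1 = Round(s_0, k_0) = 0x37B41
s_2 = Round(s_1, k_1) = 0xF6C8E
s_3 = Round(s_2, k_2) = 0xF8170
s_4 = Round(s_3, k_3) = 0x90981
s_5 = Round(s_4, k_4) = 0x7980C

0x7980C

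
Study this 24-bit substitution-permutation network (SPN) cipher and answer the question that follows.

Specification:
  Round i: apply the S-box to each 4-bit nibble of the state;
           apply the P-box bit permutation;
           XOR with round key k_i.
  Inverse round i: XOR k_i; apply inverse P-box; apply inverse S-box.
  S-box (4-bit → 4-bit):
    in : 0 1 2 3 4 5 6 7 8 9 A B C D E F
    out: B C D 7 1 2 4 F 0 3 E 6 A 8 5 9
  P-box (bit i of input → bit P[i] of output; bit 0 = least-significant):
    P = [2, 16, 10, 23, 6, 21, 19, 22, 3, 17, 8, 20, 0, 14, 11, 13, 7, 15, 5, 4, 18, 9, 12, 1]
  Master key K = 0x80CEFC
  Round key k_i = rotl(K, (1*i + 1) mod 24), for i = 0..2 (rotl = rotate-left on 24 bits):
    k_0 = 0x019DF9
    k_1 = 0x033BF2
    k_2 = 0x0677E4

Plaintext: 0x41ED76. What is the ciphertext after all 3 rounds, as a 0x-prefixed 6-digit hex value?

0x8EEB16

s_0 = plaintext = 0x41ED76
s_1 = Round(s_0, k_0) = 0x7D9188
s_2 = Round(s_1, k_1) = 0x1768E1
s_3 = Round(s_2, k_2) = 0x8EEB16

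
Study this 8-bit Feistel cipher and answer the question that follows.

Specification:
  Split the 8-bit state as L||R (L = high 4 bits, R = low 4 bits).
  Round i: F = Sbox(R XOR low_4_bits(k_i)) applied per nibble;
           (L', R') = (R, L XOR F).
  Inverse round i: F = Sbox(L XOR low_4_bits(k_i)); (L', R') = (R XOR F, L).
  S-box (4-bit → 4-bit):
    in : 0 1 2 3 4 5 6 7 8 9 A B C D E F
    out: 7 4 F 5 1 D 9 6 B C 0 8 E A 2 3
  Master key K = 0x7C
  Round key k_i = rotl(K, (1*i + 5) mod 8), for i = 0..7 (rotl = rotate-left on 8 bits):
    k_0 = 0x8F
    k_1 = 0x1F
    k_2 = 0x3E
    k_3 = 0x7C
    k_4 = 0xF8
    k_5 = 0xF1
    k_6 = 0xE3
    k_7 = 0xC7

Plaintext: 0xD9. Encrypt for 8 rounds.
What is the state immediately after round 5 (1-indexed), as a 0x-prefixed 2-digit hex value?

s_0 = plaintext = 0xD9
s_1 = Round(s_0, k_0) = 0x94
s_2 = Round(s_1, k_1) = 0x41
s_3 = Round(s_2, k_2) = 0x17
s_4 = Round(s_3, k_3) = 0x79
s_5 = Round(s_4, k_4) = 0x93
s_6 = Round(s_5, k_5) = 0x36
s_7 = Round(s_6, k_6) = 0x6E
s_8 = Round(s_7, k_7) = 0xEA

0x93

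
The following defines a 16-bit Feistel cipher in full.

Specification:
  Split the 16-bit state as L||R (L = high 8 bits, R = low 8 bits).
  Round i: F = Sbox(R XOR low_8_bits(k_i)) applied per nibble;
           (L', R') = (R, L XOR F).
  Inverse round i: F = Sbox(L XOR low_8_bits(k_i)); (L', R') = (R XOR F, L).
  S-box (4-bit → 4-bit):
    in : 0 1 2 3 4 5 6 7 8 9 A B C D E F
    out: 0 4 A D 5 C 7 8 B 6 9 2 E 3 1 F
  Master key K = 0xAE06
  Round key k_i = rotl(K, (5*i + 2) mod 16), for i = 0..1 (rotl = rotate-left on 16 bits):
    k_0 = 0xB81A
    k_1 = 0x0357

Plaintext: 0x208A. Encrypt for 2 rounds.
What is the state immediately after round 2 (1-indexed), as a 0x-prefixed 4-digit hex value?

0x40C2

s_0 = plaintext = 0x208A
s_1 = Round(s_0, k_0) = 0x8A40
s_2 = Round(s_1, k_1) = 0x40C2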